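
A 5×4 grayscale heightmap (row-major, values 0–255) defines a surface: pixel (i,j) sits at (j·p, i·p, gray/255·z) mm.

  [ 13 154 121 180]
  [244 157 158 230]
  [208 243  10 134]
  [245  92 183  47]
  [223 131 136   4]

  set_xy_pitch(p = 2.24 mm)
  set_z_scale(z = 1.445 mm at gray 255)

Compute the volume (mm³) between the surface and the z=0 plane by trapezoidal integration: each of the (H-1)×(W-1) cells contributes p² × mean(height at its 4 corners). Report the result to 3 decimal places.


height_mm = gray/255 × 1.445; cell vol = 2.24² × mean(4 corners)
unit = 2.24² × 1.445 / (4×255) = 0.00710827 mm³ per gray-sum
row 0: Σ corner-gray over 3 cells = 1847  → 13.1290
row 1: Σ corner-gray over 3 cells = 1952  → 13.8753
row 2: Σ corner-gray over 3 cells = 1690  → 12.0130
row 3: Σ corner-gray over 3 cells = 1603  → 11.3946
Σ rows: total corner-gray = 7092  → 50.4118 mm³

50.412


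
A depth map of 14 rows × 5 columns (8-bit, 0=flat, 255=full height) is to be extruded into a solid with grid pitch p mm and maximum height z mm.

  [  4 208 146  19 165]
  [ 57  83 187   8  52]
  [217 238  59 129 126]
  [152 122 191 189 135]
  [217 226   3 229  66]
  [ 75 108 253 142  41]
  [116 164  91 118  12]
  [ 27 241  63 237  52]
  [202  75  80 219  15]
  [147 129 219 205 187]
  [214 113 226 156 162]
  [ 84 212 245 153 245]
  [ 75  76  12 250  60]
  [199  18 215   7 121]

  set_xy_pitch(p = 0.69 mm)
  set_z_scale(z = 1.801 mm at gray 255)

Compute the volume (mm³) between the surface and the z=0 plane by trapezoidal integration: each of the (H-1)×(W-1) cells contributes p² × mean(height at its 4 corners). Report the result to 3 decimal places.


24.371

height_mm = gray/255 × 1.801; cell vol = 0.69² × mean(4 corners)
unit = 0.69² × 1.801 / (4×255) = 0.000840643 mm³ per gray-sum
row 0: Σ corner-gray over 4 cells = 1580  → 1.3282
row 1: Σ corner-gray over 4 cells = 1860  → 1.5636
row 2: Σ corner-gray over 4 cells = 2486  → 2.0898
row 3: Σ corner-gray over 4 cells = 2490  → 2.0932
row 4: Σ corner-gray over 4 cells = 2321  → 1.9511
row 5: Σ corner-gray over 4 cells = 1996  → 1.6779
row 6: Σ corner-gray over 4 cells = 2035  → 1.7107
row 7: Σ corner-gray over 4 cells = 2126  → 1.7872
row 8: Σ corner-gray over 4 cells = 2405  → 2.0217
row 9: Σ corner-gray over 4 cells = 2806  → 2.3588
row 10: Σ corner-gray over 4 cells = 2915  → 2.4505
row 11: Σ corner-gray over 4 cells = 2360  → 1.9839
row 12: Σ corner-gray over 4 cells = 1611  → 1.3543
Σ rows: total corner-gray = 28991  → 24.3711 mm³


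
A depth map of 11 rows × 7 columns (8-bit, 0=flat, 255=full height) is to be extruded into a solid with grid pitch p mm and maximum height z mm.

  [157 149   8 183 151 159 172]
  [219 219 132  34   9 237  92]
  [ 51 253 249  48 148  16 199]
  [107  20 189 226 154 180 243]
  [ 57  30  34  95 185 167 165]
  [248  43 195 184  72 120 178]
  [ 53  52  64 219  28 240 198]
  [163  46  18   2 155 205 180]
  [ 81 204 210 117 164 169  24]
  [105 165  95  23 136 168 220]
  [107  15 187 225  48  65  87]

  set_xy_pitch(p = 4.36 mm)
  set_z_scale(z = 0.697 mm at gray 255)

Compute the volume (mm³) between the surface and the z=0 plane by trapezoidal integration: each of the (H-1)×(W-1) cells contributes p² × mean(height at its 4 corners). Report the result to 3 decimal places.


height_mm = gray/255 × 0.697; cell vol = 4.36² × mean(4 corners)
unit = 4.36² × 0.697 / (4×255) = 0.0129899 mm³ per gray-sum
row 0: Σ corner-gray over 6 cells = 3202  → 41.5936
row 1: Σ corner-gray over 6 cells = 3251  → 42.2301
row 2: Σ corner-gray over 6 cells = 3566  → 46.3220
row 3: Σ corner-gray over 6 cells = 3132  → 40.6843
row 4: Σ corner-gray over 6 cells = 2898  → 37.6447
row 5: Σ corner-gray over 6 cells = 3111  → 40.4116
row 6: Σ corner-gray over 6 cells = 2652  → 34.4492
row 7: Σ corner-gray over 6 cells = 3028  → 39.3334
row 8: Σ corner-gray over 6 cells = 3332  → 43.2823
row 9: Σ corner-gray over 6 cells = 2773  → 36.0210
Σ rows: total corner-gray = 30945  → 401.9722 mm³

401.972


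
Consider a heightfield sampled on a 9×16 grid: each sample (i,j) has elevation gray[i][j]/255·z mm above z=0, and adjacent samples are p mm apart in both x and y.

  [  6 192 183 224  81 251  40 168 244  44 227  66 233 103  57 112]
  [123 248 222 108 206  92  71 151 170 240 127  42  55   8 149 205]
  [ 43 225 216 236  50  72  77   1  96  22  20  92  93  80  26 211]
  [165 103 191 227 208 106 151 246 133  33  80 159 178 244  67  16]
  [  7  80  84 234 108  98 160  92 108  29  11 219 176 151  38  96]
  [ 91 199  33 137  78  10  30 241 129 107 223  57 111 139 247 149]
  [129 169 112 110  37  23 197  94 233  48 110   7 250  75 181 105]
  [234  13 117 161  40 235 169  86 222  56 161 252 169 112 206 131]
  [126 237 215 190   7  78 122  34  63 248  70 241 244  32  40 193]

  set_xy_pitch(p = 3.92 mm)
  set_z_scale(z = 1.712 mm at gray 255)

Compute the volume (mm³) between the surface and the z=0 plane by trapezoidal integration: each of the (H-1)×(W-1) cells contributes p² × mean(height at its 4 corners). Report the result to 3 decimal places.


height_mm = gray/255 × 1.712; cell vol = 3.92² × mean(4 corners)
unit = 3.92² × 1.712 / (4×255) = 0.0257914 mm³ per gray-sum
row 0: Σ corner-gray over 15 cells = 8450  → 217.9377
row 1: Σ corner-gray over 15 cells = 6972  → 179.8180
row 2: Σ corner-gray over 15 cells = 7299  → 188.2518
row 3: Σ corner-gray over 15 cells = 7712  → 198.9036
row 4: Σ corner-gray over 15 cells = 7001  → 180.5659
row 5: Σ corner-gray over 15 cells = 7248  → 186.9364
row 6: Σ corner-gray over 15 cells = 7889  → 203.4687
row 7: Σ corner-gray over 15 cells = 8324  → 214.6880
Σ rows: total corner-gray = 60895  → 1570.5702 mm³

1570.570


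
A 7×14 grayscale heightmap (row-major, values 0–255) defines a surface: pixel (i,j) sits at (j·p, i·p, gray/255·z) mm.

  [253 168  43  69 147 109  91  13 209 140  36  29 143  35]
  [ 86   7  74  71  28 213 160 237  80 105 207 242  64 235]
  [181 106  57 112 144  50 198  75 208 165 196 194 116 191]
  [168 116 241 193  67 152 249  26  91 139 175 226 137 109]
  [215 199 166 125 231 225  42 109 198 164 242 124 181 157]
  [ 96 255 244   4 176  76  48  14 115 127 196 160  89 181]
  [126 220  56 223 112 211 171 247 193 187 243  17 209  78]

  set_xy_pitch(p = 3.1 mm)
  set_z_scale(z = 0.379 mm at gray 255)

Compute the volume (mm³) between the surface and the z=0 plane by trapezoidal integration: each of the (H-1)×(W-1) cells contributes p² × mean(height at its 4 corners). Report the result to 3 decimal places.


height_mm = gray/255 × 0.379; cell vol = 3.1² × mean(4 corners)
unit = 3.1² × 0.379 / (4×255) = 0.00357077 mm³ per gray-sum
row 0: Σ corner-gray over 13 cells = 5979  → 21.3497
row 1: Σ corner-gray over 13 cells = 6911  → 24.6776
row 2: Σ corner-gray over 13 cells = 7515  → 26.8344
row 3: Σ corner-gray over 13 cells = 8285  → 29.5839
row 4: Σ corner-gray over 13 cells = 7669  → 27.3843
row 5: Σ corner-gray over 13 cells = 7667  → 27.3771
Σ rows: total corner-gray = 44026  → 157.2069 mm³

157.207


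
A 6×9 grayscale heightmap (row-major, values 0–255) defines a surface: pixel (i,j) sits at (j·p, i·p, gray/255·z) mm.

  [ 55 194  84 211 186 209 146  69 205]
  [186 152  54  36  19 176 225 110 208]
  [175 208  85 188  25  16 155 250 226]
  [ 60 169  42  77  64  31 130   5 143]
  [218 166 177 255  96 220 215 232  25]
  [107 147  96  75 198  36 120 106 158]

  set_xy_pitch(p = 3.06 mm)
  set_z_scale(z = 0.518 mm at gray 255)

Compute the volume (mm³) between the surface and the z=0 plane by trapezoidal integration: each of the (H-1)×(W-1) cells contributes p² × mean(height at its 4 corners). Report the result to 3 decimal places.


height_mm = gray/255 × 0.518; cell vol = 3.06² × mean(4 corners)
unit = 3.06² × 0.518 / (4×255) = 0.00475524 mm³ per gray-sum
row 0: Σ corner-gray over 8 cells = 4396  → 20.9040
row 1: Σ corner-gray over 8 cells = 4193  → 19.9387
row 2: Σ corner-gray over 8 cells = 3494  → 16.6148
row 3: Σ corner-gray over 8 cells = 4204  → 19.9910
row 4: Σ corner-gray over 8 cells = 4786  → 22.7586
Σ rows: total corner-gray = 21073  → 100.2072 mm³

100.207


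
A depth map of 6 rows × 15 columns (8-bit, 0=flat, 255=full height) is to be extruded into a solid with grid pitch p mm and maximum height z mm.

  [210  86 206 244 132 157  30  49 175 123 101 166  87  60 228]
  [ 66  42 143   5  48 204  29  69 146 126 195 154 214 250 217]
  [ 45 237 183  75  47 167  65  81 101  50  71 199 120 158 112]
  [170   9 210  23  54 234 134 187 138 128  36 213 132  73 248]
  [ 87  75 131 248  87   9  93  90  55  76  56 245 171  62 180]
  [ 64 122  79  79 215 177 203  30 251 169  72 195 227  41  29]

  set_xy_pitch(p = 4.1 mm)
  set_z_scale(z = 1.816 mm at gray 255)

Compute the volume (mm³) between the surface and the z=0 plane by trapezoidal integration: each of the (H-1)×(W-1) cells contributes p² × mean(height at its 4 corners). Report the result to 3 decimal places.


1027.292

height_mm = gray/255 × 1.816; cell vol = 4.1² × mean(4 corners)
unit = 4.1² × 1.816 / (4×255) = 0.0299284 mm³ per gray-sum
row 0: Σ corner-gray over 14 cells = 7203  → 215.5742
row 1: Σ corner-gray over 14 cells = 6798  → 203.4532
row 2: Σ corner-gray over 14 cells = 6825  → 204.2613
row 3: Σ corner-gray over 14 cells = 6623  → 198.2157
row 4: Σ corner-gray over 14 cells = 6876  → 205.7876
Σ rows: total corner-gray = 34325  → 1027.2921 mm³


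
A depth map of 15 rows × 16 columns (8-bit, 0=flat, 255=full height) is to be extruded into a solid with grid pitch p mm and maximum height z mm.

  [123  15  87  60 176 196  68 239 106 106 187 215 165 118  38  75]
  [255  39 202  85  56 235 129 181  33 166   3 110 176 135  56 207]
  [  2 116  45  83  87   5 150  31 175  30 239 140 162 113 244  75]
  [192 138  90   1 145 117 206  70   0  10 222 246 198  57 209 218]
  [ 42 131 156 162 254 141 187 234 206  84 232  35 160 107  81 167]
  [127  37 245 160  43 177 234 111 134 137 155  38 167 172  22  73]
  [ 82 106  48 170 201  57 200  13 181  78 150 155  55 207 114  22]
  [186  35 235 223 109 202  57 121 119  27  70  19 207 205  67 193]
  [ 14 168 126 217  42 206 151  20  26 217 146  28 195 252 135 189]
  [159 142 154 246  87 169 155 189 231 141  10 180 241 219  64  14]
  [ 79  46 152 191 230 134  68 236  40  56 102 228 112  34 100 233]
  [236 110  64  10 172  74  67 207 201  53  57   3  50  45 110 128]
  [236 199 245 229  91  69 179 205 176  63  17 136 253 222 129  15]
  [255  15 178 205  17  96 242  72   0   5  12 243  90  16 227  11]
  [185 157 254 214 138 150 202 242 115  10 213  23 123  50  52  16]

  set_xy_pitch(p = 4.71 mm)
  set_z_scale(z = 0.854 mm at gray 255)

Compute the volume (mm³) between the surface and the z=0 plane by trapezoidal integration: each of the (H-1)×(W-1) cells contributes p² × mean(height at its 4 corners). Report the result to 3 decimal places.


height_mm = gray/255 × 0.854; cell vol = 4.71² × mean(4 corners)
unit = 4.71² × 0.854 / (4×255) = 0.0185737 mm³ per gray-sum
row 0: Σ corner-gray over 15 cells = 7424  → 137.8915
row 1: Σ corner-gray over 15 cells = 6991  → 129.8491
row 2: Σ corner-gray over 15 cells = 7145  → 132.7094
row 3: Σ corner-gray over 15 cells = 8377  → 155.5923
row 4: Σ corner-gray over 15 cells = 8413  → 156.2609
row 5: Σ corner-gray over 15 cells = 7438  → 138.1515
row 6: Σ corner-gray over 15 cells = 7345  → 136.4242
row 7: Σ corner-gray over 15 cells = 7832  → 145.4696
row 8: Σ corner-gray over 15 cells = 8690  → 161.4059
row 9: Σ corner-gray over 15 cells = 8399  → 156.0009
row 10: Σ corner-gray over 15 cells = 6580  → 122.2153
row 11: Σ corner-gray over 15 cells = 7487  → 139.0616
row 12: Σ corner-gray over 15 cells = 7779  → 144.4852
row 13: Σ corner-gray over 15 cells = 7189  → 133.5267
Σ rows: total corner-gray = 107089  → 1989.0439 mm³

1989.044


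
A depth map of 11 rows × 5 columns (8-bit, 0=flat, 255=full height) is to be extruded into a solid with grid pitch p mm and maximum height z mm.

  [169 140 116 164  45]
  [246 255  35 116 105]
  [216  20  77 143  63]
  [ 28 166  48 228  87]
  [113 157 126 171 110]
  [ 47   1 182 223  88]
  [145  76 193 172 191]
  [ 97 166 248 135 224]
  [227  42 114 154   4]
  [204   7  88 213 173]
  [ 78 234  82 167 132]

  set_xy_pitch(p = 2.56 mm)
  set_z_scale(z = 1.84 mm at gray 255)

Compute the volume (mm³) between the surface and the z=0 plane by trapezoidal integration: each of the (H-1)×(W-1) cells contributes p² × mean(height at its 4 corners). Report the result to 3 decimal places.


height_mm = gray/255 × 1.84; cell vol = 2.56² × mean(4 corners)
unit = 2.56² × 1.84 / (4×255) = 0.0118222 mm³ per gray-sum
row 0: Σ corner-gray over 4 cells = 2217  → 26.2098
row 1: Σ corner-gray over 4 cells = 1922  → 22.7222
row 2: Σ corner-gray over 4 cells = 1758  → 20.7834
row 3: Σ corner-gray over 4 cells = 2130  → 25.1812
row 4: Σ corner-gray over 4 cells = 2078  → 24.5665
row 5: Σ corner-gray over 4 cells = 2165  → 25.5950
row 6: Σ corner-gray over 4 cells = 2637  → 31.1751
row 7: Σ corner-gray over 4 cells = 2270  → 26.8363
row 8: Σ corner-gray over 4 cells = 1844  → 21.8001
row 9: Σ corner-gray over 4 cells = 2169  → 25.6423
Σ rows: total corner-gray = 21190  → 250.5120 mm³

250.512


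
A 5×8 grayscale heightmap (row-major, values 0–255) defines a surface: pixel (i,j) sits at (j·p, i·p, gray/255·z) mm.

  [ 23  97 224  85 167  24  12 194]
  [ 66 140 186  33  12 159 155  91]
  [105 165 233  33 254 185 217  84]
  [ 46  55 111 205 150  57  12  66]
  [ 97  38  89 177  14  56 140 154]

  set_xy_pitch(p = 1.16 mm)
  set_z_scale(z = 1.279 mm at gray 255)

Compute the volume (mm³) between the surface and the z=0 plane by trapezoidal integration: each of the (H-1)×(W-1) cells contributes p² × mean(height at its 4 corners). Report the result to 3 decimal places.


height_mm = gray/255 × 1.279; cell vol = 1.16² × mean(4 corners)
unit = 1.16² × 1.279 / (4×255) = 0.00168728 mm³ per gray-sum
row 0: Σ corner-gray over 7 cells = 2962  → 4.9977
row 1: Σ corner-gray over 7 cells = 3890  → 6.5635
row 2: Σ corner-gray over 7 cells = 3655  → 6.1670
row 3: Σ corner-gray over 7 cells = 2571  → 4.3380
Σ rows: total corner-gray = 13078  → 22.0662 mm³

22.066


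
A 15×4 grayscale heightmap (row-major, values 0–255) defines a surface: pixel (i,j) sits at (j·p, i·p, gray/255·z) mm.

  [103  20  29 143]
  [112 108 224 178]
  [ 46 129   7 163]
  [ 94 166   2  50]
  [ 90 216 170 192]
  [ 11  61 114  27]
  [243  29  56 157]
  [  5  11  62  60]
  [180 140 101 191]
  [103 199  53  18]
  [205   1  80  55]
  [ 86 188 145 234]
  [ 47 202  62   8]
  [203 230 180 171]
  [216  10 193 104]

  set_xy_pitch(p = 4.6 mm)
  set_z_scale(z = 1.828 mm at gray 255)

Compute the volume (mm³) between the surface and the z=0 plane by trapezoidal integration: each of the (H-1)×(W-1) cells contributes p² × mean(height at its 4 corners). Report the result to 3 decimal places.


708.080

height_mm = gray/255 × 1.828; cell vol = 4.6² × mean(4 corners)
unit = 4.6² × 1.828 / (4×255) = 0.037922 mm³ per gray-sum
row 0: Σ corner-gray over 3 cells = 1298  → 49.2228
row 1: Σ corner-gray over 3 cells = 1435  → 54.4181
row 2: Σ corner-gray over 3 cells = 961  → 36.4431
row 3: Σ corner-gray over 3 cells = 1534  → 58.1724
row 4: Σ corner-gray over 3 cells = 1442  → 54.6836
row 5: Σ corner-gray over 3 cells = 958  → 36.3293
row 6: Σ corner-gray over 3 cells = 781  → 29.6171
row 7: Σ corner-gray over 3 cells = 1064  → 40.3490
row 8: Σ corner-gray over 3 cells = 1478  → 56.0488
row 9: Σ corner-gray over 3 cells = 1047  → 39.7044
row 10: Σ corner-gray over 3 cells = 1408  → 53.3942
row 11: Σ corner-gray over 3 cells = 1569  → 59.4997
row 12: Σ corner-gray over 3 cells = 1777  → 67.3875
row 13: Σ corner-gray over 3 cells = 1920  → 72.8103
Σ rows: total corner-gray = 18672  → 708.0803 mm³


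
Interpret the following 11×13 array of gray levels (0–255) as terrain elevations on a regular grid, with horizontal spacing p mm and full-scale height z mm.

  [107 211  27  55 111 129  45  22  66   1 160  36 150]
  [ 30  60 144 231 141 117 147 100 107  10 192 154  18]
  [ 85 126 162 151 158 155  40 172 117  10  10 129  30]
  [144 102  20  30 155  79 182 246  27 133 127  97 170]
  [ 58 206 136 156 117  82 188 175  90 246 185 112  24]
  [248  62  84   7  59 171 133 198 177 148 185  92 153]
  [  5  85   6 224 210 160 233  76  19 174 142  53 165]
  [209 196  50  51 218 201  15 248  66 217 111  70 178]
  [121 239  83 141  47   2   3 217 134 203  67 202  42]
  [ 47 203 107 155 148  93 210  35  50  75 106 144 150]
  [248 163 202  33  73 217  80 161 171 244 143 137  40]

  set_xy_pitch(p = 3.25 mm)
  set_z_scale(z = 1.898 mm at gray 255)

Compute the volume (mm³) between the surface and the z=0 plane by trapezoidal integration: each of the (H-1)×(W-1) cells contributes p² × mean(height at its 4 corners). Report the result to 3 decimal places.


height_mm = gray/255 × 1.898; cell vol = 3.25² × mean(4 corners)
unit = 3.25² × 1.898 / (4×255) = 0.0196545 mm³ per gray-sum
row 0: Σ corner-gray over 12 cells = 4837  → 95.0690
row 1: Σ corner-gray over 12 cells = 5429  → 106.7045
row 2: Σ corner-gray over 12 cells = 5285  → 103.8742
row 3: Σ corner-gray over 12 cells = 6178  → 121.4257
row 4: Σ corner-gray over 12 cells = 6501  → 127.7741
row 5: Σ corner-gray over 12 cells = 5967  → 117.2786
row 6: Σ corner-gray over 12 cells = 6207  → 121.9957
row 7: Σ corner-gray over 12 cells = 6112  → 120.1285
row 8: Σ corner-gray over 12 cells = 5688  → 111.7950
row 9: Σ corner-gray over 12 cells = 6385  → 125.4942
Σ rows: total corner-gray = 58589  → 1151.5395 mm³

1151.540


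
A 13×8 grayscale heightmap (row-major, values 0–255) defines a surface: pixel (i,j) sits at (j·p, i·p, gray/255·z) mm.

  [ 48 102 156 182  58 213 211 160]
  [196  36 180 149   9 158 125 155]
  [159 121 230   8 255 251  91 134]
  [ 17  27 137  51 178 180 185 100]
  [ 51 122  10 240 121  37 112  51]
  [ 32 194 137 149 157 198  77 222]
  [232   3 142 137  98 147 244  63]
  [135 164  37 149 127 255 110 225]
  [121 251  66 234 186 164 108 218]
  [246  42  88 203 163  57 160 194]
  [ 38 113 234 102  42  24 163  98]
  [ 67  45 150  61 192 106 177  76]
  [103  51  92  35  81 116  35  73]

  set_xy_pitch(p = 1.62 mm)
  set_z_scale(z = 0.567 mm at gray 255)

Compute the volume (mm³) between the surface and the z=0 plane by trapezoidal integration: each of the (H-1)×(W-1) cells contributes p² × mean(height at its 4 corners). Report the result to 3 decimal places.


height_mm = gray/255 × 0.567; cell vol = 1.62² × mean(4 corners)
unit = 1.62² × 0.567 / (4×255) = 0.00145886 mm³ per gray-sum
row 0: Σ corner-gray over 7 cells = 3717  → 5.4226
row 1: Σ corner-gray over 7 cells = 3870  → 5.6458
row 2: Σ corner-gray over 7 cells = 3838  → 5.5991
row 3: Σ corner-gray over 7 cells = 3019  → 4.4043
row 4: Σ corner-gray over 7 cells = 3464  → 5.0535
row 5: Σ corner-gray over 7 cells = 3915  → 5.7114
row 6: Σ corner-gray over 7 cells = 3881  → 5.6618
row 7: Σ corner-gray over 7 cells = 4401  → 6.4204
row 8: Σ corner-gray over 7 cells = 4223  → 6.1608
row 9: Σ corner-gray over 7 cells = 3358  → 4.8988
row 10: Σ corner-gray over 7 cells = 3097  → 4.5181
row 11: Σ corner-gray over 7 cells = 2601  → 3.7945
Σ rows: total corner-gray = 43384  → 63.2911 mm³

63.291


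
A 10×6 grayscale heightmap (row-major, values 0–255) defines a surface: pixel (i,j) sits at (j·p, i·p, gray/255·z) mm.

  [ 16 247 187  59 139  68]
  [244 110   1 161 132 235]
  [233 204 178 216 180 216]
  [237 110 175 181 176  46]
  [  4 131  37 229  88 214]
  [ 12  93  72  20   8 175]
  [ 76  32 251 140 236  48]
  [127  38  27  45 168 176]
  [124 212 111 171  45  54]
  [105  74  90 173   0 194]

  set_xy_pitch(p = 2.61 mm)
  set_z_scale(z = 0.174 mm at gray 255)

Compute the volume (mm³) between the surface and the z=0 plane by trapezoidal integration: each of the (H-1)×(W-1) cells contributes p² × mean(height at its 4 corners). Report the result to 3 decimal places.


26.350

height_mm = gray/255 × 0.174; cell vol = 2.61² × mean(4 corners)
unit = 2.61² × 0.174 / (4×255) = 0.00116206 mm³ per gray-sum
row 0: Σ corner-gray over 5 cells = 2635  → 3.0620
row 1: Σ corner-gray over 5 cells = 3292  → 3.8255
row 2: Σ corner-gray over 5 cells = 3572  → 4.1509
row 3: Σ corner-gray over 5 cells = 2755  → 3.2015
row 4: Σ corner-gray over 5 cells = 1761  → 2.0464
row 5: Σ corner-gray over 5 cells = 2015  → 2.3416
row 6: Σ corner-gray over 5 cells = 2301  → 2.6739
row 7: Σ corner-gray over 5 cells = 2115  → 2.4578
row 8: Σ corner-gray over 5 cells = 2229  → 2.5902
Σ rows: total corner-gray = 22675  → 26.3498 mm³


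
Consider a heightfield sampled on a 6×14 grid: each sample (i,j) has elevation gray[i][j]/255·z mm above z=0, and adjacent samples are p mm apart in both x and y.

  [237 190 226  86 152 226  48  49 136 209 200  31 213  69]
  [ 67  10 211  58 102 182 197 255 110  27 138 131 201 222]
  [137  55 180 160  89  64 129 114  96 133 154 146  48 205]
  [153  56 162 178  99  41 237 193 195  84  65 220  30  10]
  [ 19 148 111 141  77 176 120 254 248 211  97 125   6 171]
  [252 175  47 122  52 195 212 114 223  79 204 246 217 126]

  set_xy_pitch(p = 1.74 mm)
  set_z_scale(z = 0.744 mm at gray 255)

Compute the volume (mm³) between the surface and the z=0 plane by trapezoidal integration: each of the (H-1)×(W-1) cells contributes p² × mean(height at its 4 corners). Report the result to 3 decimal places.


height_mm = gray/255 × 0.744; cell vol = 1.74² × mean(4 corners)
unit = 1.74² × 0.744 / (4×255) = 0.00220837 mm³ per gray-sum
row 0: Σ corner-gray over 13 cells = 7371  → 16.2779
row 1: Σ corner-gray over 13 cells = 6611  → 14.5995
row 2: Σ corner-gray over 13 cells = 6361  → 14.0474
row 3: Σ corner-gray over 13 cells = 6901  → 15.2399
row 4: Σ corner-gray over 13 cells = 7768  → 17.1546
Σ rows: total corner-gray = 35012  → 77.3193 mm³

77.319


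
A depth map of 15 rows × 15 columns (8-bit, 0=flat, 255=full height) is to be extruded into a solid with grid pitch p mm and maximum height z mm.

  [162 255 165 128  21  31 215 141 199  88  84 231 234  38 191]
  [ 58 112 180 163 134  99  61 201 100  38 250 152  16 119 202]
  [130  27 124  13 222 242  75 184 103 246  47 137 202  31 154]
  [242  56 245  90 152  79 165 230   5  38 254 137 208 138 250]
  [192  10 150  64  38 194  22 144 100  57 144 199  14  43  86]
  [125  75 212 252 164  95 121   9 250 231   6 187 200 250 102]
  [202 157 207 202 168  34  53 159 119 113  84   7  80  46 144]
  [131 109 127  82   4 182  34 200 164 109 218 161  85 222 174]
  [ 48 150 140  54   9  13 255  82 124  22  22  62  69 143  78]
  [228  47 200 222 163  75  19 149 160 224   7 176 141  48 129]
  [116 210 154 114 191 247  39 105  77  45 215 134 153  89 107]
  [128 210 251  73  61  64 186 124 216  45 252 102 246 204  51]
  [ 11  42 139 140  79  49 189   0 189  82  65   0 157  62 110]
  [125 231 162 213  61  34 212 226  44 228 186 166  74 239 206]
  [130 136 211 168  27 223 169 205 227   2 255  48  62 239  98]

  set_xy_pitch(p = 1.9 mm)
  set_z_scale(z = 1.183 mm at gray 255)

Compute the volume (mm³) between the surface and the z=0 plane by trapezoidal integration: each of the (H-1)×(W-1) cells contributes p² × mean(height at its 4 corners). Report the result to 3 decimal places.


420.276

height_mm = gray/255 × 1.183; cell vol = 1.9² × mean(4 corners)
unit = 1.9² × 1.183 / (4×255) = 0.00418689 mm³ per gray-sum
row 0: Σ corner-gray over 14 cells = 7523  → 31.4980
row 1: Σ corner-gray over 14 cells = 7100  → 29.7269
row 2: Σ corner-gray over 14 cells = 7676  → 32.1386
row 3: Σ corner-gray over 14 cells = 6722  → 28.1443
row 4: Σ corner-gray over 14 cells = 6967  → 29.1701
row 5: Σ corner-gray over 14 cells = 7535  → 31.5482
row 6: Σ corner-gray over 14 cells = 6903  → 28.9021
row 7: Σ corner-gray over 14 cells = 6115  → 25.6028
row 8: Σ corner-gray over 14 cells = 6035  → 25.2679
row 9: Σ corner-gray over 14 cells = 7388  → 30.9328
row 10: Σ corner-gray over 14 cells = 8016  → 33.5621
row 11: Σ corner-gray over 14 cells = 6754  → 28.2783
row 12: Σ corner-gray over 14 cells = 6990  → 29.2664
row 13: Σ corner-gray over 14 cells = 8655  → 36.2376
Σ rows: total corner-gray = 100379  → 420.2760 mm³


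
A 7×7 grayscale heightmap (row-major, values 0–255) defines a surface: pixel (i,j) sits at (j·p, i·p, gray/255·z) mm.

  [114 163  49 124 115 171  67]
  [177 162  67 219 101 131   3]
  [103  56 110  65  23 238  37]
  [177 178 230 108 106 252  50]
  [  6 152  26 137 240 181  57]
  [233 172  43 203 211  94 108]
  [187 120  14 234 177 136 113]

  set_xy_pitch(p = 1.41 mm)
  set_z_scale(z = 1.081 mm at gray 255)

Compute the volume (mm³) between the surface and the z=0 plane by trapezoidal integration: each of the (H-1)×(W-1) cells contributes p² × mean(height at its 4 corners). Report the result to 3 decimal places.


height_mm = gray/255 × 1.081; cell vol = 1.41² × mean(4 corners)
unit = 1.41² × 1.081 / (4×255) = 0.002107 mm³ per gray-sum
row 0: Σ corner-gray over 6 cells = 2965  → 6.2472
row 1: Σ corner-gray over 6 cells = 2664  → 5.6130
row 2: Σ corner-gray over 6 cells = 3099  → 6.5296
row 3: Σ corner-gray over 6 cells = 3510  → 7.3956
row 4: Σ corner-gray over 6 cells = 3322  → 6.9994
row 5: Σ corner-gray over 6 cells = 3449  → 7.2670
Σ rows: total corner-gray = 19009  → 40.0519 mm³

40.052


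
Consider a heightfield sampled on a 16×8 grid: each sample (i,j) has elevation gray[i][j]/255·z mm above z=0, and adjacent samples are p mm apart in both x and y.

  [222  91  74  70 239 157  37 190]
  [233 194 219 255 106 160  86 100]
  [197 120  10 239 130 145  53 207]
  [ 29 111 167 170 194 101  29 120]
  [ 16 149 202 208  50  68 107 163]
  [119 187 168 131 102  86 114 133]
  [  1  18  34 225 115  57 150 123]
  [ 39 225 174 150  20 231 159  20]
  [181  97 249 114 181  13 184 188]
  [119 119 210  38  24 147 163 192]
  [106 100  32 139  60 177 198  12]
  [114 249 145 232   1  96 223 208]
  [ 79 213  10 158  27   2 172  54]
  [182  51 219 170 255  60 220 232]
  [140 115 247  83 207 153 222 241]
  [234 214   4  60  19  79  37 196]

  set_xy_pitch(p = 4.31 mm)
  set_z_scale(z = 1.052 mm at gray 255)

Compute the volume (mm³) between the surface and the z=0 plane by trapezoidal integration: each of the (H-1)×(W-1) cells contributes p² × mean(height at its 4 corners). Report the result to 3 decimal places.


1066.690

height_mm = gray/255 × 1.052; cell vol = 4.31² × mean(4 corners)
unit = 4.31² × 1.052 / (4×255) = 0.0191589 mm³ per gray-sum
row 0: Σ corner-gray over 7 cells = 4121  → 78.9537
row 1: Σ corner-gray over 7 cells = 4171  → 79.9117
row 2: Σ corner-gray over 7 cells = 3491  → 66.8836
row 3: Σ corner-gray over 7 cells = 3440  → 65.9065
row 4: Σ corner-gray over 7 cells = 3575  → 68.4930
row 5: Σ corner-gray over 7 cells = 3150  → 60.3505
row 6: Σ corner-gray over 7 cells = 3299  → 63.2051
row 7: Σ corner-gray over 7 cells = 4022  → 77.0570
row 8: Σ corner-gray over 7 cells = 3758  → 71.9991
row 9: Σ corner-gray over 7 cells = 3243  → 62.1322
row 10: Σ corner-gray over 7 cells = 3744  → 71.7308
row 11: Σ corner-gray over 7 cells = 3511  → 67.2668
row 12: Σ corner-gray over 7 cells = 3661  → 70.1407
row 13: Σ corner-gray over 7 cells = 4799  → 91.9435
row 14: Σ corner-gray over 7 cells = 3691  → 70.7154
Σ rows: total corner-gray = 55676  → 1066.6898 mm³


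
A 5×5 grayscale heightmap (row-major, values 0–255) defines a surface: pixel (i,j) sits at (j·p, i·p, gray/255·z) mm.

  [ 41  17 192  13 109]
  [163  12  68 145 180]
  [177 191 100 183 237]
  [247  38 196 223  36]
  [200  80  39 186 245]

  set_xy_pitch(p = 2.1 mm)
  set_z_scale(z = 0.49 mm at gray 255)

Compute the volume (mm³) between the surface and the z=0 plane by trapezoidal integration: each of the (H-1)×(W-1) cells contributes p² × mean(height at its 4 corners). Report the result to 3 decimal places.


height_mm = gray/255 × 0.49; cell vol = 2.1² × mean(4 corners)
unit = 2.1² × 0.49 / (4×255) = 0.00211853 mm³ per gray-sum
row 0: Σ corner-gray over 4 cells = 1387  → 2.9384
row 1: Σ corner-gray over 4 cells = 2155  → 4.5654
row 2: Σ corner-gray over 4 cells = 2559  → 5.4213
row 3: Σ corner-gray over 4 cells = 2252  → 4.7709
Σ rows: total corner-gray = 8353  → 17.6961 mm³

17.696


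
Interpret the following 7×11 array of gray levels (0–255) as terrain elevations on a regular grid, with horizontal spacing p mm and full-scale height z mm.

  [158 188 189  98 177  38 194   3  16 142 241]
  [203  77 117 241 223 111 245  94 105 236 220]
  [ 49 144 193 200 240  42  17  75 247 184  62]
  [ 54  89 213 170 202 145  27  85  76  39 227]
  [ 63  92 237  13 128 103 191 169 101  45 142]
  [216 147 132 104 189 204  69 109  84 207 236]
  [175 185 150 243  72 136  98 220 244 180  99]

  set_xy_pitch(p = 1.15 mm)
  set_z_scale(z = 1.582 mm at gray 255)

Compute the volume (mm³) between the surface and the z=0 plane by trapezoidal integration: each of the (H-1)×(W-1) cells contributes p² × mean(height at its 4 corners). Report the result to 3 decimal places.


68.523

height_mm = gray/255 × 1.582; cell vol = 1.15² × mean(4 corners)
unit = 1.15² × 1.582 / (4×255) = 0.00205117 mm³ per gray-sum
row 0: Σ corner-gray over 10 cells = 5810  → 11.9173
row 1: Σ corner-gray over 10 cells = 6116  → 12.5450
row 2: Σ corner-gray over 10 cells = 5168  → 10.6005
row 3: Σ corner-gray over 10 cells = 4736  → 9.7143
row 4: Σ corner-gray over 10 cells = 5305  → 10.8815
row 5: Σ corner-gray over 10 cells = 6272  → 12.8649
Σ rows: total corner-gray = 33407  → 68.5235 mm³


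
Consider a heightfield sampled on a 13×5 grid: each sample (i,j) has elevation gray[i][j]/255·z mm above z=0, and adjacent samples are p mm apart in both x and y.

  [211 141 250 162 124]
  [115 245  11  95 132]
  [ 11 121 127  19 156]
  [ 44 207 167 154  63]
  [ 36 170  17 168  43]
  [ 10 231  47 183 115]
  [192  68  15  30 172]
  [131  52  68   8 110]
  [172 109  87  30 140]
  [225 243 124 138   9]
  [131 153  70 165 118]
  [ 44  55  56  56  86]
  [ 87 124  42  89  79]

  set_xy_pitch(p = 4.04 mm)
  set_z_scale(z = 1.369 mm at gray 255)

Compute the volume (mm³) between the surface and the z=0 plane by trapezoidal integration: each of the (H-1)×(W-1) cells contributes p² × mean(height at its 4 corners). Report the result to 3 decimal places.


height_mm = gray/255 × 1.369; cell vol = 4.04² × mean(4 corners)
unit = 4.04² × 1.369 / (4×255) = 0.0219061 mm³ per gray-sum
row 0: Σ corner-gray over 4 cells = 2390  → 52.3557
row 1: Σ corner-gray over 4 cells = 1650  → 36.1451
row 2: Σ corner-gray over 4 cells = 1864  → 40.8331
row 3: Σ corner-gray over 4 cells = 1952  → 42.7608
row 4: Σ corner-gray over 4 cells = 1836  → 40.2197
row 5: Σ corner-gray over 4 cells = 1637  → 35.8604
row 6: Σ corner-gray over 4 cells = 1087  → 23.8120
row 7: Σ corner-gray over 4 cells = 1261  → 27.6237
row 8: Σ corner-gray over 4 cells = 2008  → 43.9875
row 9: Σ corner-gray over 4 cells = 2269  → 49.7050
row 10: Σ corner-gray over 4 cells = 1489  → 32.6183
row 11: Σ corner-gray over 4 cells = 1140  → 24.9730
Σ rows: total corner-gray = 20583  → 450.8942 mm³

450.894


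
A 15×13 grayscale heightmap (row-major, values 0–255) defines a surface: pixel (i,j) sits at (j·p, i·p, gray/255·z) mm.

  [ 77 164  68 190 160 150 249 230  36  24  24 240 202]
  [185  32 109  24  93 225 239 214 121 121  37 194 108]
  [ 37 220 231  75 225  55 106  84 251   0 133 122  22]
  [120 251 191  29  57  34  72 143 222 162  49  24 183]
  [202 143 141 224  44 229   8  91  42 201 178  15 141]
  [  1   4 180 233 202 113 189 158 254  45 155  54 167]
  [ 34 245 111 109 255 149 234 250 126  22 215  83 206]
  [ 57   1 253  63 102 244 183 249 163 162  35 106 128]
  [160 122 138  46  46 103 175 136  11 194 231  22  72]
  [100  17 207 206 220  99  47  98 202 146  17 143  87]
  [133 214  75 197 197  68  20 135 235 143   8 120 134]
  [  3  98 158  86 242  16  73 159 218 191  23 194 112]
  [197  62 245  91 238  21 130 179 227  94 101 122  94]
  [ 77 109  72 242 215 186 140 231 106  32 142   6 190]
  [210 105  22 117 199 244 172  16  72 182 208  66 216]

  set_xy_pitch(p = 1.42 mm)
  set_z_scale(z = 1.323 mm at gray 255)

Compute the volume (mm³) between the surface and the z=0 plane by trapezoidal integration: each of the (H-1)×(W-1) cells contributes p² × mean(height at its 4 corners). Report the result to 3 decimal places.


height_mm = gray/255 × 1.323; cell vol = 1.42² × mean(4 corners)
unit = 1.42² × 1.323 / (4×255) = 0.00261539 mm³ per gray-sum
row 0: Σ corner-gray over 12 cells = 6460  → 16.8954
row 1: Σ corner-gray over 12 cells = 6174  → 16.1474
row 2: Σ corner-gray over 12 cells = 5834  → 15.2582
row 3: Σ corner-gray over 12 cells = 5746  → 15.0280
row 4: Σ corner-gray over 12 cells = 6317  → 16.5214
row 5: Σ corner-gray over 12 cells = 7180  → 18.7785
row 6: Σ corner-gray over 12 cells = 7145  → 18.6870
row 7: Σ corner-gray over 12 cells = 5987  → 15.6583
row 8: Σ corner-gray over 12 cells = 5671  → 14.8319
row 9: Σ corner-gray over 12 cells = 6082  → 15.9068
row 10: Σ corner-gray over 12 cells = 6122  → 16.0114
row 11: Σ corner-gray over 12 cells = 6342  → 16.5868
row 12: Σ corner-gray over 12 cells = 6540  → 17.1046
row 13: Σ corner-gray over 12 cells = 6461  → 16.8980
Σ rows: total corner-gray = 88061  → 230.3138 mm³

230.314


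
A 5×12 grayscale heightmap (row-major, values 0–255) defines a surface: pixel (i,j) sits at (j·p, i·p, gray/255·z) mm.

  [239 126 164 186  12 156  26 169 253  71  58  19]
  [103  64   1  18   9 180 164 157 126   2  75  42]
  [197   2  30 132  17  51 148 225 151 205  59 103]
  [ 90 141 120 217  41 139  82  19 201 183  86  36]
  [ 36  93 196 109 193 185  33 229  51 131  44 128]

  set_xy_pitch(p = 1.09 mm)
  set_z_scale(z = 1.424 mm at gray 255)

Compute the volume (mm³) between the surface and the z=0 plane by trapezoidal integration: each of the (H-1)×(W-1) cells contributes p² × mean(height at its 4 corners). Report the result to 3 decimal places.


31.041

height_mm = gray/255 × 1.424; cell vol = 1.09² × mean(4 corners)
unit = 1.09² × 1.424 / (4×255) = 0.00165868 mm³ per gray-sum
row 0: Σ corner-gray over 11 cells = 4437  → 7.3596
row 1: Σ corner-gray over 11 cells = 4077  → 6.7624
row 2: Σ corner-gray over 11 cells = 4924  → 8.1673
row 3: Σ corner-gray over 11 cells = 5276  → 8.7512
Σ rows: total corner-gray = 18714  → 31.0406 mm³


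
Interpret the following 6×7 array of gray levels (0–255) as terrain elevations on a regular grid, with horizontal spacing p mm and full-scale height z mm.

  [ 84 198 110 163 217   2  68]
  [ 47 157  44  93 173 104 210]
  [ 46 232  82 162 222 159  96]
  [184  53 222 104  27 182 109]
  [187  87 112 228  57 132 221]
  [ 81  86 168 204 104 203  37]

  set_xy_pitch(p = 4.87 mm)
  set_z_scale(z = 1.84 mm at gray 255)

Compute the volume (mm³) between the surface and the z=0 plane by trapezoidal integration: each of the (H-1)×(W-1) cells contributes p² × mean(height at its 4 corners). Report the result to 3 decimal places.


height_mm = gray/255 × 1.84; cell vol = 4.87² × mean(4 corners)
unit = 4.87² × 1.84 / (4×255) = 0.0427834 mm³ per gray-sum
row 0: Σ corner-gray over 6 cells = 2931  → 125.3982
row 1: Σ corner-gray over 6 cells = 3255  → 139.2601
row 2: Σ corner-gray over 6 cells = 3325  → 142.2549
row 3: Σ corner-gray over 6 cells = 3109  → 133.0137
row 4: Σ corner-gray over 6 cells = 3288  → 140.6719
Σ rows: total corner-gray = 15908  → 680.5988 mm³

680.599


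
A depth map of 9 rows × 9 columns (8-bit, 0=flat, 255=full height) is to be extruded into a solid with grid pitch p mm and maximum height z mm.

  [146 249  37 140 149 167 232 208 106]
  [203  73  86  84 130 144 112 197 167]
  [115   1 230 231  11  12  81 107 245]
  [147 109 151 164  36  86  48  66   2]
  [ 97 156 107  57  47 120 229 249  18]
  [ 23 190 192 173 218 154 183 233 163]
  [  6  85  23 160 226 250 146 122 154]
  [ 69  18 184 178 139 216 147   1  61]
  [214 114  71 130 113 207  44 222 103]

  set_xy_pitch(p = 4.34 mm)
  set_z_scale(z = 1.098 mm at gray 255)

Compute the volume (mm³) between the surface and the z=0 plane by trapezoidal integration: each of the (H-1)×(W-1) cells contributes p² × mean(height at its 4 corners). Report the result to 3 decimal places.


671.601

height_mm = gray/255 × 1.098; cell vol = 4.34² × mean(4 corners)
unit = 4.34² × 1.098 / (4×255) = 0.020276 mm³ per gray-sum
row 0: Σ corner-gray over 8 cells = 4638  → 94.0399
row 1: Σ corner-gray over 8 cells = 3728  → 75.5888
row 2: Σ corner-gray over 8 cells = 3175  → 64.3762
row 3: Σ corner-gray over 8 cells = 3514  → 71.2498
row 4: Σ corner-gray over 8 cells = 4917  → 99.6969
row 5: Σ corner-gray over 8 cells = 5056  → 102.5153
row 6: Σ corner-gray over 8 cells = 4080  → 82.7260
row 7: Σ corner-gray over 8 cells = 4015  → 81.4080
Σ rows: total corner-gray = 33123  → 671.6009 mm³


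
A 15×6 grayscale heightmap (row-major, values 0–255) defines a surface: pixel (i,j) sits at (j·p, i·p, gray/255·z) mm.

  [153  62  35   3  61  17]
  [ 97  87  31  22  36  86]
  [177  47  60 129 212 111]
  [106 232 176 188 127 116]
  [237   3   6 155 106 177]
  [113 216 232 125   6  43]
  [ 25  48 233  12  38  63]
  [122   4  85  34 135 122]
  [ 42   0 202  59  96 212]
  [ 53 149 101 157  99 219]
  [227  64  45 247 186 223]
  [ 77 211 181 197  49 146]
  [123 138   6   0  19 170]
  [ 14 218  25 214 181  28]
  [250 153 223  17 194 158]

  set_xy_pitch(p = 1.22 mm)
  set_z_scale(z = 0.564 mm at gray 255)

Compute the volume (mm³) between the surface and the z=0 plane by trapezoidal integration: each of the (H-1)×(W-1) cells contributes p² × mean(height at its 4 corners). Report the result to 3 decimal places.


25.388

height_mm = gray/255 × 0.564; cell vol = 1.22² × mean(4 corners)
unit = 1.22² × 0.564 / (4×255) = 0.000822998 mm³ per gray-sum
row 0: Σ corner-gray over 5 cells = 1027  → 0.8452
row 1: Σ corner-gray over 5 cells = 1719  → 1.4147
row 2: Σ corner-gray over 5 cells = 2852  → 2.3472
row 3: Σ corner-gray over 5 cells = 2622  → 2.1579
row 4: Σ corner-gray over 5 cells = 2268  → 1.8666
row 5: Σ corner-gray over 5 cells = 2064  → 1.6987
row 6: Σ corner-gray over 5 cells = 1510  → 1.2427
row 7: Σ corner-gray over 5 cells = 1728  → 1.4221
row 8: Σ corner-gray over 5 cells = 2252  → 1.8534
row 9: Σ corner-gray over 5 cells = 2818  → 2.3192
row 10: Σ corner-gray over 5 cells = 3033  → 2.4962
row 11: Σ corner-gray over 5 cells = 2118  → 1.7431
row 12: Σ corner-gray over 5 cells = 1937  → 1.5941
row 13: Σ corner-gray over 5 cells = 2900  → 2.3867
Σ rows: total corner-gray = 30848  → 25.3878 mm³


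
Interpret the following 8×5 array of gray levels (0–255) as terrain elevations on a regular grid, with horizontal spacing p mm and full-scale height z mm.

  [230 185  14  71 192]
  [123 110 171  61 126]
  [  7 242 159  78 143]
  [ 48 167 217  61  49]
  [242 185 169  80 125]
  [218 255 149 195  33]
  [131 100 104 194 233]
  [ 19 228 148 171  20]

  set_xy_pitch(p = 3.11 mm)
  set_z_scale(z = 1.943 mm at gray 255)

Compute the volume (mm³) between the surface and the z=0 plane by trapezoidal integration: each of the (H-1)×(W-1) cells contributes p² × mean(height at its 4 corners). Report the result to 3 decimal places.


291.824

height_mm = gray/255 × 1.943; cell vol = 3.11² × mean(4 corners)
unit = 3.11² × 1.943 / (4×255) = 0.0184244 mm³ per gray-sum
row 0: Σ corner-gray over 4 cells = 1895  → 34.9142
row 1: Σ corner-gray over 4 cells = 2041  → 37.6042
row 2: Σ corner-gray over 4 cells = 2095  → 38.5991
row 3: Σ corner-gray over 4 cells = 2222  → 40.9390
row 4: Σ corner-gray over 4 cells = 2684  → 49.4511
row 5: Σ corner-gray over 4 cells = 2609  → 48.0693
row 6: Σ corner-gray over 4 cells = 2293  → 42.2472
Σ rows: total corner-gray = 15839  → 291.8241 mm³
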